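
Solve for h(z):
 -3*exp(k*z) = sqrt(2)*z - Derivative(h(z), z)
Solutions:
 h(z) = C1 + sqrt(2)*z^2/2 + 3*exp(k*z)/k


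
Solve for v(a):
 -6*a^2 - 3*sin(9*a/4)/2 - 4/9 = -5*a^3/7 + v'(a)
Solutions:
 v(a) = C1 + 5*a^4/28 - 2*a^3 - 4*a/9 + 2*cos(9*a/4)/3


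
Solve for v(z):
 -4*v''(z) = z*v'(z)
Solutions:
 v(z) = C1 + C2*erf(sqrt(2)*z/4)


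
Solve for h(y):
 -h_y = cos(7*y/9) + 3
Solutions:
 h(y) = C1 - 3*y - 9*sin(7*y/9)/7


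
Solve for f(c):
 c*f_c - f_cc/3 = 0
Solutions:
 f(c) = C1 + C2*erfi(sqrt(6)*c/2)


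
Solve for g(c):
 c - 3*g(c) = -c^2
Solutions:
 g(c) = c*(c + 1)/3


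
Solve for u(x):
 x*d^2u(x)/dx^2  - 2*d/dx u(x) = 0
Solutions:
 u(x) = C1 + C2*x^3


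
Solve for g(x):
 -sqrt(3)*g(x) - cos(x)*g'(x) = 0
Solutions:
 g(x) = C1*(sin(x) - 1)^(sqrt(3)/2)/(sin(x) + 1)^(sqrt(3)/2)


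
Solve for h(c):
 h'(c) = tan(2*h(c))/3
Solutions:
 h(c) = -asin(C1*exp(2*c/3))/2 + pi/2
 h(c) = asin(C1*exp(2*c/3))/2


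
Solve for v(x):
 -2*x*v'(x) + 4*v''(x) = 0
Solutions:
 v(x) = C1 + C2*erfi(x/2)


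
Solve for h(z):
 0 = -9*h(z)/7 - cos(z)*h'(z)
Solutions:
 h(z) = C1*(sin(z) - 1)^(9/14)/(sin(z) + 1)^(9/14)


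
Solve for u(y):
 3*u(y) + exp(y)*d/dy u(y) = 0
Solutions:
 u(y) = C1*exp(3*exp(-y))


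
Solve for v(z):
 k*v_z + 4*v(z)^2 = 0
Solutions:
 v(z) = k/(C1*k + 4*z)


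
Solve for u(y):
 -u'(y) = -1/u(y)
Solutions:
 u(y) = -sqrt(C1 + 2*y)
 u(y) = sqrt(C1 + 2*y)


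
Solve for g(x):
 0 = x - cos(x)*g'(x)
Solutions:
 g(x) = C1 + Integral(x/cos(x), x)


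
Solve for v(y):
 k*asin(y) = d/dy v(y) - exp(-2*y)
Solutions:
 v(y) = C1 + k*y*asin(y) + k*sqrt(1 - y^2) - exp(-2*y)/2


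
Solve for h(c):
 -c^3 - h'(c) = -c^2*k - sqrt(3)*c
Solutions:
 h(c) = C1 - c^4/4 + c^3*k/3 + sqrt(3)*c^2/2


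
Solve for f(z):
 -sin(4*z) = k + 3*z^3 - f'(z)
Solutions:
 f(z) = C1 + k*z + 3*z^4/4 - cos(4*z)/4


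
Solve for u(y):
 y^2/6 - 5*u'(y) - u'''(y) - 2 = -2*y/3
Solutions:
 u(y) = C1 + C2*sin(sqrt(5)*y) + C3*cos(sqrt(5)*y) + y^3/90 + y^2/15 - 31*y/75


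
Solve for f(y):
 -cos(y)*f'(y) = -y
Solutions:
 f(y) = C1 + Integral(y/cos(y), y)


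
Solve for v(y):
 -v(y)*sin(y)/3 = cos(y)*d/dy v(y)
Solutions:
 v(y) = C1*cos(y)^(1/3)


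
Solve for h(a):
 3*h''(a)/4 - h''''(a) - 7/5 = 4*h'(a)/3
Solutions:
 h(a) = C1 + C2*exp(3^(1/3)*a*(3/(sqrt(247)/8 + 2)^(1/3) + 4*3^(1/3)*(sqrt(247)/8 + 2)^(1/3))/24)*sin(sqrt(3)*a*(-4*(9*sqrt(247)/8 + 18)^(1/3) + 9/(9*sqrt(247)/8 + 18)^(1/3))/24) + C3*exp(3^(1/3)*a*(3/(sqrt(247)/8 + 2)^(1/3) + 4*3^(1/3)*(sqrt(247)/8 + 2)^(1/3))/24)*cos(sqrt(3)*a*(-4*(9*sqrt(247)/8 + 18)^(1/3) + 9/(9*sqrt(247)/8 + 18)^(1/3))/24) + C4*exp(-3^(1/3)*a*(3/(sqrt(247)/8 + 2)^(1/3) + 4*3^(1/3)*(sqrt(247)/8 + 2)^(1/3))/12) - 21*a/20


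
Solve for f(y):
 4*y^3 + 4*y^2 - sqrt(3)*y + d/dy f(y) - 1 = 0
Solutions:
 f(y) = C1 - y^4 - 4*y^3/3 + sqrt(3)*y^2/2 + y


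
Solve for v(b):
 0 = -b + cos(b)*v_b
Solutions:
 v(b) = C1 + Integral(b/cos(b), b)


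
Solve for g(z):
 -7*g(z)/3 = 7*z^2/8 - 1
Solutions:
 g(z) = 3/7 - 3*z^2/8


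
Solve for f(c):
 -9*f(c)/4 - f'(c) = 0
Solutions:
 f(c) = C1*exp(-9*c/4)


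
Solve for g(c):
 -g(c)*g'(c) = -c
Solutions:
 g(c) = -sqrt(C1 + c^2)
 g(c) = sqrt(C1 + c^2)


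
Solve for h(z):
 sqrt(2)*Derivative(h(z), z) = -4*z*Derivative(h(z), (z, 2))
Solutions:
 h(z) = C1 + C2*z^(1 - sqrt(2)/4)


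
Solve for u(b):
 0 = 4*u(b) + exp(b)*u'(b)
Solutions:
 u(b) = C1*exp(4*exp(-b))


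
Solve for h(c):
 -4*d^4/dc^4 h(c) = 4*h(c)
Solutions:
 h(c) = (C1*sin(sqrt(2)*c/2) + C2*cos(sqrt(2)*c/2))*exp(-sqrt(2)*c/2) + (C3*sin(sqrt(2)*c/2) + C4*cos(sqrt(2)*c/2))*exp(sqrt(2)*c/2)


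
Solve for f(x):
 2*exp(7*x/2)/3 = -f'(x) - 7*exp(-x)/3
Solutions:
 f(x) = C1 - 4*exp(7*x/2)/21 + 7*exp(-x)/3


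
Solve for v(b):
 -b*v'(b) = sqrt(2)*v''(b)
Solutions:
 v(b) = C1 + C2*erf(2^(1/4)*b/2)


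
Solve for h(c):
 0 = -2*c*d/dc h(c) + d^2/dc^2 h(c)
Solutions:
 h(c) = C1 + C2*erfi(c)


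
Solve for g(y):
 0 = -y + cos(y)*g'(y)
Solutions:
 g(y) = C1 + Integral(y/cos(y), y)


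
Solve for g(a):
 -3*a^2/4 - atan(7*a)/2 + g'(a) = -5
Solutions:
 g(a) = C1 + a^3/4 + a*atan(7*a)/2 - 5*a - log(49*a^2 + 1)/28


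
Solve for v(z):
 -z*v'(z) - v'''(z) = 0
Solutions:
 v(z) = C1 + Integral(C2*airyai(-z) + C3*airybi(-z), z)


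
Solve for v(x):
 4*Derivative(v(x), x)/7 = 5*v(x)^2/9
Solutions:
 v(x) = -36/(C1 + 35*x)


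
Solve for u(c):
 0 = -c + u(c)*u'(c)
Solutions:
 u(c) = -sqrt(C1 + c^2)
 u(c) = sqrt(C1 + c^2)


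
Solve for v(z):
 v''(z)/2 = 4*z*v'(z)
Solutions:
 v(z) = C1 + C2*erfi(2*z)


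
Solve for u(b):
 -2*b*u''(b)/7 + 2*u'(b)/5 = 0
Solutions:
 u(b) = C1 + C2*b^(12/5)


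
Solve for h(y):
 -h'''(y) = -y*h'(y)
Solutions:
 h(y) = C1 + Integral(C2*airyai(y) + C3*airybi(y), y)


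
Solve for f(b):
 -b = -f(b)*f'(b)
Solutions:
 f(b) = -sqrt(C1 + b^2)
 f(b) = sqrt(C1 + b^2)


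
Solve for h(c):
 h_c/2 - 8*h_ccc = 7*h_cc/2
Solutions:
 h(c) = C1 + C2*exp(c*(-7 + sqrt(113))/32) + C3*exp(-c*(7 + sqrt(113))/32)


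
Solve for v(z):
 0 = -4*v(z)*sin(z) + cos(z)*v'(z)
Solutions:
 v(z) = C1/cos(z)^4


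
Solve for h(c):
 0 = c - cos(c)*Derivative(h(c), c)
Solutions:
 h(c) = C1 + Integral(c/cos(c), c)


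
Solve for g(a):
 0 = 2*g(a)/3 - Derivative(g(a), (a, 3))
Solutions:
 g(a) = C3*exp(2^(1/3)*3^(2/3)*a/3) + (C1*sin(2^(1/3)*3^(1/6)*a/2) + C2*cos(2^(1/3)*3^(1/6)*a/2))*exp(-2^(1/3)*3^(2/3)*a/6)


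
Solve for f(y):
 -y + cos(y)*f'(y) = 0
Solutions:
 f(y) = C1 + Integral(y/cos(y), y)


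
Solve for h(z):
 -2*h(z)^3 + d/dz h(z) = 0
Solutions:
 h(z) = -sqrt(2)*sqrt(-1/(C1 + 2*z))/2
 h(z) = sqrt(2)*sqrt(-1/(C1 + 2*z))/2


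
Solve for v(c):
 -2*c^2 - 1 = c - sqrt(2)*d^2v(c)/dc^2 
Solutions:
 v(c) = C1 + C2*c + sqrt(2)*c^4/12 + sqrt(2)*c^3/12 + sqrt(2)*c^2/4


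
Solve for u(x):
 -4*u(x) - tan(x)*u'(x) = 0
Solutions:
 u(x) = C1/sin(x)^4


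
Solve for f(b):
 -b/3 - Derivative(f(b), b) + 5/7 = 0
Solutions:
 f(b) = C1 - b^2/6 + 5*b/7


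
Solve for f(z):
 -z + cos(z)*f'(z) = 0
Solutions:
 f(z) = C1 + Integral(z/cos(z), z)


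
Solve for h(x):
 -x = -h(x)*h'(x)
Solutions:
 h(x) = -sqrt(C1 + x^2)
 h(x) = sqrt(C1 + x^2)


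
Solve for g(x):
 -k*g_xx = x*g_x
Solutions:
 g(x) = C1 + C2*sqrt(k)*erf(sqrt(2)*x*sqrt(1/k)/2)


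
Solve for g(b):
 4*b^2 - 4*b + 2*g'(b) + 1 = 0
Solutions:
 g(b) = C1 - 2*b^3/3 + b^2 - b/2


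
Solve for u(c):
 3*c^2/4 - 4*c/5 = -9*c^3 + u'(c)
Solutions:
 u(c) = C1 + 9*c^4/4 + c^3/4 - 2*c^2/5


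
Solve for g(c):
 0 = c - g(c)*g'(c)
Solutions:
 g(c) = -sqrt(C1 + c^2)
 g(c) = sqrt(C1 + c^2)


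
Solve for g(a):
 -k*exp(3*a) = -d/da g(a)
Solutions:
 g(a) = C1 + k*exp(3*a)/3


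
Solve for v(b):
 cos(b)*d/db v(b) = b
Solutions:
 v(b) = C1 + Integral(b/cos(b), b)


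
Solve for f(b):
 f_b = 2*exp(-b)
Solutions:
 f(b) = C1 - 2*exp(-b)


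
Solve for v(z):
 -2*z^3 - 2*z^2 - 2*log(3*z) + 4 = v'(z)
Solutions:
 v(z) = C1 - z^4/2 - 2*z^3/3 - 2*z*log(z) - z*log(9) + 6*z


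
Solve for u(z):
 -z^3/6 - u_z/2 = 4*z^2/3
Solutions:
 u(z) = C1 - z^4/12 - 8*z^3/9


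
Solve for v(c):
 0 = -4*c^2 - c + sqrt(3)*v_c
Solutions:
 v(c) = C1 + 4*sqrt(3)*c^3/9 + sqrt(3)*c^2/6


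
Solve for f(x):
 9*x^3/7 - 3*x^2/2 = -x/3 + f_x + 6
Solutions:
 f(x) = C1 + 9*x^4/28 - x^3/2 + x^2/6 - 6*x


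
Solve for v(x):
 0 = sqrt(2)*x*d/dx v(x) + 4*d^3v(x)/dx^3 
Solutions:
 v(x) = C1 + Integral(C2*airyai(-sqrt(2)*x/2) + C3*airybi(-sqrt(2)*x/2), x)


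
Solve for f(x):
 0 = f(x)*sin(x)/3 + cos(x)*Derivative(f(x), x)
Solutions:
 f(x) = C1*cos(x)^(1/3)


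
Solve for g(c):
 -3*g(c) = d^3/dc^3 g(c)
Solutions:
 g(c) = C3*exp(-3^(1/3)*c) + (C1*sin(3^(5/6)*c/2) + C2*cos(3^(5/6)*c/2))*exp(3^(1/3)*c/2)


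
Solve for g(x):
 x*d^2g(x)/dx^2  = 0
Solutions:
 g(x) = C1 + C2*x


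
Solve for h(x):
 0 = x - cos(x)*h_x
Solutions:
 h(x) = C1 + Integral(x/cos(x), x)


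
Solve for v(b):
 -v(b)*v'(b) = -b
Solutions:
 v(b) = -sqrt(C1 + b^2)
 v(b) = sqrt(C1 + b^2)


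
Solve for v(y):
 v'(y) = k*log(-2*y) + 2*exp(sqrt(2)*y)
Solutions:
 v(y) = C1 + k*y*log(-y) + k*y*(-1 + log(2)) + sqrt(2)*exp(sqrt(2)*y)


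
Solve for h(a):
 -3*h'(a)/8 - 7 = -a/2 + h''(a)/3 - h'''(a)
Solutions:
 h(a) = C1 + C2*exp(a*(2 - sqrt(58))/12) + C3*exp(a*(2 + sqrt(58))/12) + 2*a^2/3 - 536*a/27


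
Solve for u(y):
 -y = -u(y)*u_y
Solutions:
 u(y) = -sqrt(C1 + y^2)
 u(y) = sqrt(C1 + y^2)


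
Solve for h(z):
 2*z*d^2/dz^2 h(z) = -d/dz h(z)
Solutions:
 h(z) = C1 + C2*sqrt(z)


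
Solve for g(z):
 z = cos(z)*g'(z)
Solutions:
 g(z) = C1 + Integral(z/cos(z), z)


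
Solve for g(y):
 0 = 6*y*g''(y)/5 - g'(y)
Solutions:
 g(y) = C1 + C2*y^(11/6)


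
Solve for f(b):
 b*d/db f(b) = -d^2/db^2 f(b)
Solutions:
 f(b) = C1 + C2*erf(sqrt(2)*b/2)


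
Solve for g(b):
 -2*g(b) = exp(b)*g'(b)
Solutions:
 g(b) = C1*exp(2*exp(-b))


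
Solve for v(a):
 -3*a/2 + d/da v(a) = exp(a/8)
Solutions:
 v(a) = C1 + 3*a^2/4 + 8*exp(a/8)


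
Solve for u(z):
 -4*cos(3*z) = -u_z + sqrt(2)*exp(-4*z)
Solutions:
 u(z) = C1 + 4*sin(3*z)/3 - sqrt(2)*exp(-4*z)/4


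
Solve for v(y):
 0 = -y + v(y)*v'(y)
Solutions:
 v(y) = -sqrt(C1 + y^2)
 v(y) = sqrt(C1 + y^2)


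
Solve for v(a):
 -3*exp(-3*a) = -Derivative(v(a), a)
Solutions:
 v(a) = C1 - exp(-3*a)


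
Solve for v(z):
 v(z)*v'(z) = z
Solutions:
 v(z) = -sqrt(C1 + z^2)
 v(z) = sqrt(C1 + z^2)


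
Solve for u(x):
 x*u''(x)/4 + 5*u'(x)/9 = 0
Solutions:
 u(x) = C1 + C2/x^(11/9)


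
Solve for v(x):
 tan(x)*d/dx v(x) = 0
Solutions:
 v(x) = C1


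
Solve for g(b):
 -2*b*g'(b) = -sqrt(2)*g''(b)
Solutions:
 g(b) = C1 + C2*erfi(2^(3/4)*b/2)


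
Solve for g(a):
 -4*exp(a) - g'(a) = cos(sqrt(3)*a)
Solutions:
 g(a) = C1 - 4*exp(a) - sqrt(3)*sin(sqrt(3)*a)/3


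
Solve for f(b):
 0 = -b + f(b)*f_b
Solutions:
 f(b) = -sqrt(C1 + b^2)
 f(b) = sqrt(C1 + b^2)


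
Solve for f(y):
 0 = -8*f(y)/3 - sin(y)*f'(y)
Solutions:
 f(y) = C1*(cos(y) + 1)^(4/3)/(cos(y) - 1)^(4/3)


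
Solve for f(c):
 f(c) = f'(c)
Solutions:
 f(c) = C1*exp(c)


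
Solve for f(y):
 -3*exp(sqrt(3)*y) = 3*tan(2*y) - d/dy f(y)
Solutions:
 f(y) = C1 + sqrt(3)*exp(sqrt(3)*y) - 3*log(cos(2*y))/2


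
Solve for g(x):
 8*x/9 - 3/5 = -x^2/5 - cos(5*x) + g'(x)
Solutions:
 g(x) = C1 + x^3/15 + 4*x^2/9 - 3*x/5 + sin(5*x)/5


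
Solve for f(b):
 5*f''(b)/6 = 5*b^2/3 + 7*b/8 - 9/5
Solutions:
 f(b) = C1 + C2*b + b^4/6 + 7*b^3/40 - 27*b^2/25


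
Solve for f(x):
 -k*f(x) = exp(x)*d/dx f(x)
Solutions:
 f(x) = C1*exp(k*exp(-x))


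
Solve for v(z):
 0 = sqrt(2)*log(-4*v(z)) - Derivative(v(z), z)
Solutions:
 -sqrt(2)*Integral(1/(log(-_y) + 2*log(2)), (_y, v(z)))/2 = C1 - z


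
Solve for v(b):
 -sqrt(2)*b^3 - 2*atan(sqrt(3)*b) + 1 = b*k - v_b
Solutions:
 v(b) = C1 + sqrt(2)*b^4/4 + b^2*k/2 + 2*b*atan(sqrt(3)*b) - b - sqrt(3)*log(3*b^2 + 1)/3


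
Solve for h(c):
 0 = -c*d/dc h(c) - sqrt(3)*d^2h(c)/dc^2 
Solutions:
 h(c) = C1 + C2*erf(sqrt(2)*3^(3/4)*c/6)


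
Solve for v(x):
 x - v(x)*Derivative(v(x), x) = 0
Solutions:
 v(x) = -sqrt(C1 + x^2)
 v(x) = sqrt(C1 + x^2)


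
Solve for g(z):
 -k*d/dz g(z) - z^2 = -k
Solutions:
 g(z) = C1 + z - z^3/(3*k)


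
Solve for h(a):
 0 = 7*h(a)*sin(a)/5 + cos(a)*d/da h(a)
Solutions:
 h(a) = C1*cos(a)^(7/5)


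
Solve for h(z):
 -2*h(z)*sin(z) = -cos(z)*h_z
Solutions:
 h(z) = C1/cos(z)^2


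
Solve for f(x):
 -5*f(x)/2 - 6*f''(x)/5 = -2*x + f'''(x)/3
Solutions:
 f(x) = C1*exp(x*(-24 + 24*6^(2/3)/(25*sqrt(1201) + 913)^(1/3) + 6^(1/3)*(25*sqrt(1201) + 913)^(1/3))/20)*sin(2^(1/3)*3^(1/6)*x*(-3^(2/3)*(25*sqrt(1201) + 913)^(1/3) + 72*2^(1/3)/(25*sqrt(1201) + 913)^(1/3))/20) + C2*exp(x*(-24 + 24*6^(2/3)/(25*sqrt(1201) + 913)^(1/3) + 6^(1/3)*(25*sqrt(1201) + 913)^(1/3))/20)*cos(2^(1/3)*3^(1/6)*x*(-3^(2/3)*(25*sqrt(1201) + 913)^(1/3) + 72*2^(1/3)/(25*sqrt(1201) + 913)^(1/3))/20) + C3*exp(-x*(24*6^(2/3)/(25*sqrt(1201) + 913)^(1/3) + 12 + 6^(1/3)*(25*sqrt(1201) + 913)^(1/3))/10) + 4*x/5


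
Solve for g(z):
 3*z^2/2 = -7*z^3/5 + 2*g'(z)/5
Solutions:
 g(z) = C1 + 7*z^4/8 + 5*z^3/4


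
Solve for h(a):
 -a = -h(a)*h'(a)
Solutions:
 h(a) = -sqrt(C1 + a^2)
 h(a) = sqrt(C1 + a^2)


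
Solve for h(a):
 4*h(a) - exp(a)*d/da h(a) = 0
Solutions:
 h(a) = C1*exp(-4*exp(-a))


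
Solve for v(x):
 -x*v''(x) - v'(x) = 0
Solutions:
 v(x) = C1 + C2*log(x)


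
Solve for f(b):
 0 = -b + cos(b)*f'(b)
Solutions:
 f(b) = C1 + Integral(b/cos(b), b)


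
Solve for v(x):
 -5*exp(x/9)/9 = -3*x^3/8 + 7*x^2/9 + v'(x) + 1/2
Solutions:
 v(x) = C1 + 3*x^4/32 - 7*x^3/27 - x/2 - 5*exp(x/9)


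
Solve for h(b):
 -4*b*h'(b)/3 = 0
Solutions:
 h(b) = C1


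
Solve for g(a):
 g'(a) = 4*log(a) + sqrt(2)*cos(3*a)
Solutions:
 g(a) = C1 + 4*a*log(a) - 4*a + sqrt(2)*sin(3*a)/3


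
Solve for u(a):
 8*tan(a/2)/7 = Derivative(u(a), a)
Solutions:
 u(a) = C1 - 16*log(cos(a/2))/7


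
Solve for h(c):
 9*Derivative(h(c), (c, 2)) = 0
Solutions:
 h(c) = C1 + C2*c


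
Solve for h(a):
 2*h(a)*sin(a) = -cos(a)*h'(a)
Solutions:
 h(a) = C1*cos(a)^2


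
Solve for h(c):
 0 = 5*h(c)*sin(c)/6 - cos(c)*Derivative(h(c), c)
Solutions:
 h(c) = C1/cos(c)^(5/6)


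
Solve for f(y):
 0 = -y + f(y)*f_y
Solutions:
 f(y) = -sqrt(C1 + y^2)
 f(y) = sqrt(C1 + y^2)


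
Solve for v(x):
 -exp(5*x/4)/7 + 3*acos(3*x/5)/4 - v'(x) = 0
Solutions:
 v(x) = C1 + 3*x*acos(3*x/5)/4 - sqrt(25 - 9*x^2)/4 - 4*exp(5*x/4)/35


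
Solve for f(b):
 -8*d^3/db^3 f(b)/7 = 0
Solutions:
 f(b) = C1 + C2*b + C3*b^2


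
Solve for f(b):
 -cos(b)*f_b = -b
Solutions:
 f(b) = C1 + Integral(b/cos(b), b)


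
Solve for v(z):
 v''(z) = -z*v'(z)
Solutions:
 v(z) = C1 + C2*erf(sqrt(2)*z/2)


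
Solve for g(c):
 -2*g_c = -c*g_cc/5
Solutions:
 g(c) = C1 + C2*c^11


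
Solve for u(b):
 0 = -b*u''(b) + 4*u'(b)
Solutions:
 u(b) = C1 + C2*b^5


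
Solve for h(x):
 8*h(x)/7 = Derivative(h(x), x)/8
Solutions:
 h(x) = C1*exp(64*x/7)


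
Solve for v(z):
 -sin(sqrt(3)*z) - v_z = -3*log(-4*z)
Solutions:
 v(z) = C1 + 3*z*log(-z) - 3*z + 6*z*log(2) + sqrt(3)*cos(sqrt(3)*z)/3


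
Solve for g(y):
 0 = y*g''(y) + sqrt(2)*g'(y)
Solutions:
 g(y) = C1 + C2*y^(1 - sqrt(2))


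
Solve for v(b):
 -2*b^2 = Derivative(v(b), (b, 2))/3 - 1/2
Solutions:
 v(b) = C1 + C2*b - b^4/2 + 3*b^2/4


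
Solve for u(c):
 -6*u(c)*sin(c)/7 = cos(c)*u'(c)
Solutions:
 u(c) = C1*cos(c)^(6/7)


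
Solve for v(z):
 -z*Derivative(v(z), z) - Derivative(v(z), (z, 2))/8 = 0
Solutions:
 v(z) = C1 + C2*erf(2*z)


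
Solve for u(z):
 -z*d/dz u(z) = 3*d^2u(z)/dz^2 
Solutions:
 u(z) = C1 + C2*erf(sqrt(6)*z/6)


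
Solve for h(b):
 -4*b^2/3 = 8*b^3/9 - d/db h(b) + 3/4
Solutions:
 h(b) = C1 + 2*b^4/9 + 4*b^3/9 + 3*b/4


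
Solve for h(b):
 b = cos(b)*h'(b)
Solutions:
 h(b) = C1 + Integral(b/cos(b), b)


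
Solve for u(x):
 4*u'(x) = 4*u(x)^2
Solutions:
 u(x) = -1/(C1 + x)


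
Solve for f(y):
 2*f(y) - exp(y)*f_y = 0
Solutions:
 f(y) = C1*exp(-2*exp(-y))


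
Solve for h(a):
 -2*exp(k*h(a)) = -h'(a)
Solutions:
 h(a) = Piecewise((log(-1/(C1*k + 2*a*k))/k, Ne(k, 0)), (nan, True))
 h(a) = Piecewise((C1 + 2*a, Eq(k, 0)), (nan, True))


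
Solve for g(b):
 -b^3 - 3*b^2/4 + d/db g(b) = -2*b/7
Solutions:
 g(b) = C1 + b^4/4 + b^3/4 - b^2/7


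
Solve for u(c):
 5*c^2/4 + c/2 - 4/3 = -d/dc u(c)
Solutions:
 u(c) = C1 - 5*c^3/12 - c^2/4 + 4*c/3


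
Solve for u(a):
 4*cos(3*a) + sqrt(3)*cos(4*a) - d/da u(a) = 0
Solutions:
 u(a) = C1 + 4*sin(3*a)/3 + sqrt(3)*sin(4*a)/4


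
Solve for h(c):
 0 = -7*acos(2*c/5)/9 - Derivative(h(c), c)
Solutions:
 h(c) = C1 - 7*c*acos(2*c/5)/9 + 7*sqrt(25 - 4*c^2)/18


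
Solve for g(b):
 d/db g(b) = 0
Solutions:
 g(b) = C1


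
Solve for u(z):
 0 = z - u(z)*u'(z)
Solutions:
 u(z) = -sqrt(C1 + z^2)
 u(z) = sqrt(C1 + z^2)


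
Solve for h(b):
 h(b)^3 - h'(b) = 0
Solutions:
 h(b) = -sqrt(2)*sqrt(-1/(C1 + b))/2
 h(b) = sqrt(2)*sqrt(-1/(C1 + b))/2


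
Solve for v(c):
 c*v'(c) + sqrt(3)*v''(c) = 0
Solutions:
 v(c) = C1 + C2*erf(sqrt(2)*3^(3/4)*c/6)


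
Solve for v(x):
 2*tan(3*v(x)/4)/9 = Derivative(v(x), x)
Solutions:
 v(x) = -4*asin(C1*exp(x/6))/3 + 4*pi/3
 v(x) = 4*asin(C1*exp(x/6))/3


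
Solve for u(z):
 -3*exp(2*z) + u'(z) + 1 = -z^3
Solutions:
 u(z) = C1 - z^4/4 - z + 3*exp(2*z)/2


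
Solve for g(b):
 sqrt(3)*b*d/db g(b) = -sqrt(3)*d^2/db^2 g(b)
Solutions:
 g(b) = C1 + C2*erf(sqrt(2)*b/2)


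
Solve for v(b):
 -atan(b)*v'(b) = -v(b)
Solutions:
 v(b) = C1*exp(Integral(1/atan(b), b))


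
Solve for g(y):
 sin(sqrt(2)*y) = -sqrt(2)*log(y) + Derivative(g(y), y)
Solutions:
 g(y) = C1 + sqrt(2)*y*(log(y) - 1) - sqrt(2)*cos(sqrt(2)*y)/2


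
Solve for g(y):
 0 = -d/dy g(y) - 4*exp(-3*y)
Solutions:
 g(y) = C1 + 4*exp(-3*y)/3


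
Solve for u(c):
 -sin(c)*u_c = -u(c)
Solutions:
 u(c) = C1*sqrt(cos(c) - 1)/sqrt(cos(c) + 1)


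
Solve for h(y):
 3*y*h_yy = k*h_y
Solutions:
 h(y) = C1 + y^(re(k)/3 + 1)*(C2*sin(log(y)*Abs(im(k))/3) + C3*cos(log(y)*im(k)/3))


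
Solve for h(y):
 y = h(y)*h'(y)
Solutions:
 h(y) = -sqrt(C1 + y^2)
 h(y) = sqrt(C1 + y^2)


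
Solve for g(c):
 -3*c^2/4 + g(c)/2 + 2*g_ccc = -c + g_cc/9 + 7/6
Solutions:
 g(c) = C1*exp(c*((81*sqrt(59043) + 19682)^(-1/3) + 2 + (81*sqrt(59043) + 19682)^(1/3))/108)*sin(sqrt(3)*c*(-(81*sqrt(59043) + 19682)^(1/3) + (81*sqrt(59043) + 19682)^(-1/3))/108) + C2*exp(c*((81*sqrt(59043) + 19682)^(-1/3) + 2 + (81*sqrt(59043) + 19682)^(1/3))/108)*cos(sqrt(3)*c*(-(81*sqrt(59043) + 19682)^(1/3) + (81*sqrt(59043) + 19682)^(-1/3))/108) + C3*exp(c*(-(81*sqrt(59043) + 19682)^(1/3) - 1/(81*sqrt(59043) + 19682)^(1/3) + 1)/54) + 3*c^2/2 - 2*c + 3


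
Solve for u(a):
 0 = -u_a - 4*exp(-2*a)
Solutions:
 u(a) = C1 + 2*exp(-2*a)


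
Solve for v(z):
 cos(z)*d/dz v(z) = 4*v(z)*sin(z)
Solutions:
 v(z) = C1/cos(z)^4


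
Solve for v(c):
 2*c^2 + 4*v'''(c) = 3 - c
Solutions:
 v(c) = C1 + C2*c + C3*c^2 - c^5/120 - c^4/96 + c^3/8


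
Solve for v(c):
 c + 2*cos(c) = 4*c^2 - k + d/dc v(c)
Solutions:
 v(c) = C1 - 4*c^3/3 + c^2/2 + c*k + 2*sin(c)


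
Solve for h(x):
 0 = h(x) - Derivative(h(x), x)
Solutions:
 h(x) = C1*exp(x)


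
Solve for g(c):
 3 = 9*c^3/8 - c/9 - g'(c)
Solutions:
 g(c) = C1 + 9*c^4/32 - c^2/18 - 3*c


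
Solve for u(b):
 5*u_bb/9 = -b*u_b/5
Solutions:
 u(b) = C1 + C2*erf(3*sqrt(2)*b/10)


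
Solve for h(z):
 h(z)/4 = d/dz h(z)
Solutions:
 h(z) = C1*exp(z/4)


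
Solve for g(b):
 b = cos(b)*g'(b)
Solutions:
 g(b) = C1 + Integral(b/cos(b), b)


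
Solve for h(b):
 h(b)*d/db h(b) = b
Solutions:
 h(b) = -sqrt(C1 + b^2)
 h(b) = sqrt(C1 + b^2)


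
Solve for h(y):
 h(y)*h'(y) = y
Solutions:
 h(y) = -sqrt(C1 + y^2)
 h(y) = sqrt(C1 + y^2)


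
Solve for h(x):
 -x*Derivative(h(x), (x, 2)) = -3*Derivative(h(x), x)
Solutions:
 h(x) = C1 + C2*x^4


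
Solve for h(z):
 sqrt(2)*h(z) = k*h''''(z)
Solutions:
 h(z) = C1*exp(-2^(1/8)*z*(1/k)^(1/4)) + C2*exp(2^(1/8)*z*(1/k)^(1/4)) + C3*exp(-2^(1/8)*I*z*(1/k)^(1/4)) + C4*exp(2^(1/8)*I*z*(1/k)^(1/4))


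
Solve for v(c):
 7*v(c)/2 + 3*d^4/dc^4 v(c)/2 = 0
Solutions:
 v(c) = (C1*sin(sqrt(2)*3^(3/4)*7^(1/4)*c/6) + C2*cos(sqrt(2)*3^(3/4)*7^(1/4)*c/6))*exp(-sqrt(2)*3^(3/4)*7^(1/4)*c/6) + (C3*sin(sqrt(2)*3^(3/4)*7^(1/4)*c/6) + C4*cos(sqrt(2)*3^(3/4)*7^(1/4)*c/6))*exp(sqrt(2)*3^(3/4)*7^(1/4)*c/6)


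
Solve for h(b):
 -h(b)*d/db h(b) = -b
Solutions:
 h(b) = -sqrt(C1 + b^2)
 h(b) = sqrt(C1 + b^2)


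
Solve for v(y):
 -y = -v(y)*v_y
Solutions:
 v(y) = -sqrt(C1 + y^2)
 v(y) = sqrt(C1 + y^2)


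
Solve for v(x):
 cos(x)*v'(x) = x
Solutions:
 v(x) = C1 + Integral(x/cos(x), x)


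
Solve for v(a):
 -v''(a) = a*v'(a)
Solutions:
 v(a) = C1 + C2*erf(sqrt(2)*a/2)


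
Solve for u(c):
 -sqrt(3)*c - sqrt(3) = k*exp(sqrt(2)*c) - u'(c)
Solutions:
 u(c) = C1 + sqrt(3)*c^2/2 + sqrt(3)*c + sqrt(2)*k*exp(sqrt(2)*c)/2


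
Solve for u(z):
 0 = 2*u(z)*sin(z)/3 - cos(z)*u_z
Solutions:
 u(z) = C1/cos(z)^(2/3)


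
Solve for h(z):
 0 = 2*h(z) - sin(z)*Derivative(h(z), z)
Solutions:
 h(z) = C1*(cos(z) - 1)/(cos(z) + 1)


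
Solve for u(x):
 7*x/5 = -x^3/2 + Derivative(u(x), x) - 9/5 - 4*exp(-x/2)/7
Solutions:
 u(x) = C1 + x^4/8 + 7*x^2/10 + 9*x/5 - 8*exp(-x/2)/7


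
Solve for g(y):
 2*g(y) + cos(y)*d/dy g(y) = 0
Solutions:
 g(y) = C1*(sin(y) - 1)/(sin(y) + 1)


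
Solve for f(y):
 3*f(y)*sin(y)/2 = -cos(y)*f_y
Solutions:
 f(y) = C1*cos(y)^(3/2)


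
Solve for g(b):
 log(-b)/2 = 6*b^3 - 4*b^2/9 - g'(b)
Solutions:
 g(b) = C1 + 3*b^4/2 - 4*b^3/27 - b*log(-b)/2 + b/2


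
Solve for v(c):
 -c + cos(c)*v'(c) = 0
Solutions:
 v(c) = C1 + Integral(c/cos(c), c)


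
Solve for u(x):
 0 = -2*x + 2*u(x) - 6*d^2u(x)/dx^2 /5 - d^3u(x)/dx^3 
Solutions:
 u(x) = C1*exp(-x*(4/(5*sqrt(545) + 117)^(1/3) + 4 + (5*sqrt(545) + 117)^(1/3))/10)*sin(sqrt(3)*x*(-(5*sqrt(545) + 117)^(1/3) + 4/(5*sqrt(545) + 117)^(1/3))/10) + C2*exp(-x*(4/(5*sqrt(545) + 117)^(1/3) + 4 + (5*sqrt(545) + 117)^(1/3))/10)*cos(sqrt(3)*x*(-(5*sqrt(545) + 117)^(1/3) + 4/(5*sqrt(545) + 117)^(1/3))/10) + C3*exp(x*(-2 + 4/(5*sqrt(545) + 117)^(1/3) + (5*sqrt(545) + 117)^(1/3))/5) + x


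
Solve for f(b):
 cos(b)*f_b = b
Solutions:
 f(b) = C1 + Integral(b/cos(b), b)


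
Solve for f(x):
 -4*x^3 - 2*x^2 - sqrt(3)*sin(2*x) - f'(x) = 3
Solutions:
 f(x) = C1 - x^4 - 2*x^3/3 - 3*x + sqrt(3)*cos(2*x)/2


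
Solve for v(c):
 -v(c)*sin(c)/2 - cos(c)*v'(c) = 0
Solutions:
 v(c) = C1*sqrt(cos(c))


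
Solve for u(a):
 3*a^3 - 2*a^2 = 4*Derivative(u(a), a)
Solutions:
 u(a) = C1 + 3*a^4/16 - a^3/6


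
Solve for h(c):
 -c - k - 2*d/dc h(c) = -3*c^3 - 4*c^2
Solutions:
 h(c) = C1 + 3*c^4/8 + 2*c^3/3 - c^2/4 - c*k/2


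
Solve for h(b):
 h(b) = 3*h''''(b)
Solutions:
 h(b) = C1*exp(-3^(3/4)*b/3) + C2*exp(3^(3/4)*b/3) + C3*sin(3^(3/4)*b/3) + C4*cos(3^(3/4)*b/3)


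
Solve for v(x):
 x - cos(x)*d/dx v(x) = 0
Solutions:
 v(x) = C1 + Integral(x/cos(x), x)


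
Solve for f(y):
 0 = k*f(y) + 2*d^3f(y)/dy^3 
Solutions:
 f(y) = C1*exp(2^(2/3)*y*(-k)^(1/3)/2) + C2*exp(2^(2/3)*y*(-k)^(1/3)*(-1 + sqrt(3)*I)/4) + C3*exp(-2^(2/3)*y*(-k)^(1/3)*(1 + sqrt(3)*I)/4)


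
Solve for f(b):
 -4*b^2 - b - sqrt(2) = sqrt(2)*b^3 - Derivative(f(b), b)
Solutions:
 f(b) = C1 + sqrt(2)*b^4/4 + 4*b^3/3 + b^2/2 + sqrt(2)*b


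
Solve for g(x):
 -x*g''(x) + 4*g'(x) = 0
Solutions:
 g(x) = C1 + C2*x^5


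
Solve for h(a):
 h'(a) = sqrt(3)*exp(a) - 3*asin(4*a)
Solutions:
 h(a) = C1 - 3*a*asin(4*a) - 3*sqrt(1 - 16*a^2)/4 + sqrt(3)*exp(a)


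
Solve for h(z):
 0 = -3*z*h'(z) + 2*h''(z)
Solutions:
 h(z) = C1 + C2*erfi(sqrt(3)*z/2)


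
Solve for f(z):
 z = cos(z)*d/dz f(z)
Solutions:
 f(z) = C1 + Integral(z/cos(z), z)


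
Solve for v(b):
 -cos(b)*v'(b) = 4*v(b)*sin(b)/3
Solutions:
 v(b) = C1*cos(b)^(4/3)


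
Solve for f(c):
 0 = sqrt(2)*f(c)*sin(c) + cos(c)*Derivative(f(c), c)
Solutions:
 f(c) = C1*cos(c)^(sqrt(2))


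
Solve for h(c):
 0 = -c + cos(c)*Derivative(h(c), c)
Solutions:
 h(c) = C1 + Integral(c/cos(c), c)


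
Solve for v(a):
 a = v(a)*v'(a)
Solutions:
 v(a) = -sqrt(C1 + a^2)
 v(a) = sqrt(C1 + a^2)


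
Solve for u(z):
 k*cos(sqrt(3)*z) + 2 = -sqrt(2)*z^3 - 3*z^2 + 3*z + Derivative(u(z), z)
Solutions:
 u(z) = C1 + sqrt(3)*k*sin(sqrt(3)*z)/3 + sqrt(2)*z^4/4 + z^3 - 3*z^2/2 + 2*z


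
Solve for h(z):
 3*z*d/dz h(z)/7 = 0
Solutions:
 h(z) = C1


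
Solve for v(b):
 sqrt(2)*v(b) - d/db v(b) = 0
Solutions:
 v(b) = C1*exp(sqrt(2)*b)


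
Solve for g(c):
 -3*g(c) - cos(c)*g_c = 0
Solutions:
 g(c) = C1*(sin(c) - 1)^(3/2)/(sin(c) + 1)^(3/2)


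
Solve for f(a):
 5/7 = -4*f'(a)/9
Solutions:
 f(a) = C1 - 45*a/28


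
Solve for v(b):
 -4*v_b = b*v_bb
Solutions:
 v(b) = C1 + C2/b^3


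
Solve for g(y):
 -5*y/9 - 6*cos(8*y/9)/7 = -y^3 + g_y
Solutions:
 g(y) = C1 + y^4/4 - 5*y^2/18 - 27*sin(8*y/9)/28


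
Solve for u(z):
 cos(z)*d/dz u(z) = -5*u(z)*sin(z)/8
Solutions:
 u(z) = C1*cos(z)^(5/8)


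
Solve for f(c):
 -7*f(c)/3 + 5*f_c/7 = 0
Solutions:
 f(c) = C1*exp(49*c/15)


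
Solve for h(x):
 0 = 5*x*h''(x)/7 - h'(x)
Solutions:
 h(x) = C1 + C2*x^(12/5)


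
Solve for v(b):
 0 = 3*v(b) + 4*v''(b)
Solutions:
 v(b) = C1*sin(sqrt(3)*b/2) + C2*cos(sqrt(3)*b/2)


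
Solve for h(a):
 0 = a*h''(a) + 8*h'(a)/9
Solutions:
 h(a) = C1 + C2*a^(1/9)


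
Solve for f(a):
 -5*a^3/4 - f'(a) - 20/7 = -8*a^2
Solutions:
 f(a) = C1 - 5*a^4/16 + 8*a^3/3 - 20*a/7


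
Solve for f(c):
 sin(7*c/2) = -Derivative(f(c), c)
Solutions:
 f(c) = C1 + 2*cos(7*c/2)/7


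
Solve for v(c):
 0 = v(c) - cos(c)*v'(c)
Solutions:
 v(c) = C1*sqrt(sin(c) + 1)/sqrt(sin(c) - 1)


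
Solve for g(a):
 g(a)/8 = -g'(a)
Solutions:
 g(a) = C1*exp(-a/8)


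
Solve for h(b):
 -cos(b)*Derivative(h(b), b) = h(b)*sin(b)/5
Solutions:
 h(b) = C1*cos(b)^(1/5)


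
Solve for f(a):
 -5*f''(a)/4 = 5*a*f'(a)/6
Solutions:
 f(a) = C1 + C2*erf(sqrt(3)*a/3)


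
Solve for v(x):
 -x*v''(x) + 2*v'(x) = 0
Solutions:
 v(x) = C1 + C2*x^3


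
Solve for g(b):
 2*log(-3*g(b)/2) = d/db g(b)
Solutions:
 -Integral(1/(log(-_y) - log(2) + log(3)), (_y, g(b)))/2 = C1 - b


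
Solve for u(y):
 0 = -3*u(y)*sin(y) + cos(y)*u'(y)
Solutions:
 u(y) = C1/cos(y)^3


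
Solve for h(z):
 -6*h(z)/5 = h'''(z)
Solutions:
 h(z) = C3*exp(-5^(2/3)*6^(1/3)*z/5) + (C1*sin(2^(1/3)*3^(5/6)*5^(2/3)*z/10) + C2*cos(2^(1/3)*3^(5/6)*5^(2/3)*z/10))*exp(5^(2/3)*6^(1/3)*z/10)


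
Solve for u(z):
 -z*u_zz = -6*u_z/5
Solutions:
 u(z) = C1 + C2*z^(11/5)


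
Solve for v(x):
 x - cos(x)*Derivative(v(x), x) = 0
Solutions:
 v(x) = C1 + Integral(x/cos(x), x)


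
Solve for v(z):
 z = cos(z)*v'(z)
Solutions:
 v(z) = C1 + Integral(z/cos(z), z)


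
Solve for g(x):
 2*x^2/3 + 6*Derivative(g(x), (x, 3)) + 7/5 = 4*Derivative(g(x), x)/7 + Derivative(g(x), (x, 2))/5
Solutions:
 g(x) = C1 + C2*exp(x*(7 - sqrt(16849))/420) + C3*exp(x*(7 + sqrt(16849))/420) + 7*x^3/18 - 49*x^2/120 + 32683*x/1200


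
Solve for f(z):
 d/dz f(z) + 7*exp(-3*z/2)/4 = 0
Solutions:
 f(z) = C1 + 7*exp(-3*z/2)/6


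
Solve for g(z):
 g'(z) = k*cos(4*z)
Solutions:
 g(z) = C1 + k*sin(4*z)/4


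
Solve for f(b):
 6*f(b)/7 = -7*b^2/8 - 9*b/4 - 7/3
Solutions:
 f(b) = -49*b^2/48 - 21*b/8 - 49/18


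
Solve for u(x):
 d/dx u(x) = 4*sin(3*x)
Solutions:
 u(x) = C1 - 4*cos(3*x)/3


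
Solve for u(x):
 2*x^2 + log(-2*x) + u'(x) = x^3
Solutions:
 u(x) = C1 + x^4/4 - 2*x^3/3 - x*log(-x) + x*(1 - log(2))


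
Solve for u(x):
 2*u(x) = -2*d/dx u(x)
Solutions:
 u(x) = C1*exp(-x)


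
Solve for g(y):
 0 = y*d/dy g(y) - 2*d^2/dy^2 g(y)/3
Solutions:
 g(y) = C1 + C2*erfi(sqrt(3)*y/2)


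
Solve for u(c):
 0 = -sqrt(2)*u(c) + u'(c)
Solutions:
 u(c) = C1*exp(sqrt(2)*c)


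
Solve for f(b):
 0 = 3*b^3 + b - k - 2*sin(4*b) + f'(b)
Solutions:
 f(b) = C1 - 3*b^4/4 - b^2/2 + b*k - cos(4*b)/2


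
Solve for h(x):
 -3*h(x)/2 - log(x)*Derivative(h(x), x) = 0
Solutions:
 h(x) = C1*exp(-3*li(x)/2)


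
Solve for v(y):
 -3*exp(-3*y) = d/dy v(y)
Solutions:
 v(y) = C1 + exp(-3*y)


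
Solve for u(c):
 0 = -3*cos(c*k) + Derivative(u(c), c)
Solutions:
 u(c) = C1 + 3*sin(c*k)/k


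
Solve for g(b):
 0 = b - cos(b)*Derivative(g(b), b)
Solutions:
 g(b) = C1 + Integral(b/cos(b), b)


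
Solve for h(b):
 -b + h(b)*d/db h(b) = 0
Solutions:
 h(b) = -sqrt(C1 + b^2)
 h(b) = sqrt(C1 + b^2)


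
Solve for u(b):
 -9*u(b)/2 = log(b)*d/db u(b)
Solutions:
 u(b) = C1*exp(-9*li(b)/2)


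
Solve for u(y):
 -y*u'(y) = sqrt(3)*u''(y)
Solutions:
 u(y) = C1 + C2*erf(sqrt(2)*3^(3/4)*y/6)


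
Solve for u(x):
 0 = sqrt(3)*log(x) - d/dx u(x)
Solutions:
 u(x) = C1 + sqrt(3)*x*log(x) - sqrt(3)*x


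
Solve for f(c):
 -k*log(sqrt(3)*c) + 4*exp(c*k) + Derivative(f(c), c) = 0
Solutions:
 f(c) = C1 + c*k*log(c) + c*k*(-1 + log(3)/2) + Piecewise((-4*exp(c*k)/k, Ne(k, 0)), (-4*c, True))


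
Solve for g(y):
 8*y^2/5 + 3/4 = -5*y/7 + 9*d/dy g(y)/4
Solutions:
 g(y) = C1 + 32*y^3/135 + 10*y^2/63 + y/3


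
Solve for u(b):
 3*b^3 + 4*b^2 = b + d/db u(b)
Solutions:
 u(b) = C1 + 3*b^4/4 + 4*b^3/3 - b^2/2


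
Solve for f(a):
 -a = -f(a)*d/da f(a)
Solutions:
 f(a) = -sqrt(C1 + a^2)
 f(a) = sqrt(C1 + a^2)


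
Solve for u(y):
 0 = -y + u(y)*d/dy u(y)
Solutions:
 u(y) = -sqrt(C1 + y^2)
 u(y) = sqrt(C1 + y^2)


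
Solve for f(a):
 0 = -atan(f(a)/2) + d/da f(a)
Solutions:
 Integral(1/atan(_y/2), (_y, f(a))) = C1 + a


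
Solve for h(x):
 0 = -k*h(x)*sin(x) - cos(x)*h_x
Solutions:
 h(x) = C1*exp(k*log(cos(x)))


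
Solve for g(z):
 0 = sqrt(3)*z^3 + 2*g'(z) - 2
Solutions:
 g(z) = C1 - sqrt(3)*z^4/8 + z


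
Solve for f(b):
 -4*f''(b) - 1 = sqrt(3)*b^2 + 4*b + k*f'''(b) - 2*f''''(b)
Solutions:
 f(b) = C1 + C2*b + C3*exp(b*(k - sqrt(k^2 + 32))/4) + C4*exp(b*(k + sqrt(k^2 + 32))/4) - sqrt(3)*b^4/48 + b^3*(sqrt(3)*k - 8)/48 + b^2*(-sqrt(3)*k^2 + 8*k - 8*sqrt(3) - 8)/64


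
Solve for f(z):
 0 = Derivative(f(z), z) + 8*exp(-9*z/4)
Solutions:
 f(z) = C1 + 32*exp(-9*z/4)/9


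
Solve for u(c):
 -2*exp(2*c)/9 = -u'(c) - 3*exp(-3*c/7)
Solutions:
 u(c) = C1 + exp(2*c)/9 + 7*exp(-3*c/7)


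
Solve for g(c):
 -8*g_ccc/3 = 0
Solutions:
 g(c) = C1 + C2*c + C3*c^2


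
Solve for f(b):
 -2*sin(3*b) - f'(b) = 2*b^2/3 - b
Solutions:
 f(b) = C1 - 2*b^3/9 + b^2/2 + 2*cos(3*b)/3


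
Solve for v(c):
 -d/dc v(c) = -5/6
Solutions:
 v(c) = C1 + 5*c/6


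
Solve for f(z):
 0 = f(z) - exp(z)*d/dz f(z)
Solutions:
 f(z) = C1*exp(-exp(-z))


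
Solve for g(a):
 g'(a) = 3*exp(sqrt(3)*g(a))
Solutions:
 g(a) = sqrt(3)*(2*log(-1/(C1 + 3*a)) - log(3))/6


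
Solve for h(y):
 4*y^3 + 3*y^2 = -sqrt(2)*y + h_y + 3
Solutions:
 h(y) = C1 + y^4 + y^3 + sqrt(2)*y^2/2 - 3*y


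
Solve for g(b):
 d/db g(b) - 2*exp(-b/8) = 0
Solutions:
 g(b) = C1 - 16*exp(-b/8)


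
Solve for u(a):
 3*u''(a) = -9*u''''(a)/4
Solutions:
 u(a) = C1 + C2*a + C3*sin(2*sqrt(3)*a/3) + C4*cos(2*sqrt(3)*a/3)


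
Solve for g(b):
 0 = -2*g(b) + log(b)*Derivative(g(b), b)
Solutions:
 g(b) = C1*exp(2*li(b))


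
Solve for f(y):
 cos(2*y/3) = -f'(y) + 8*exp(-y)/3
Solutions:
 f(y) = C1 - 3*sin(2*y/3)/2 - 8*exp(-y)/3


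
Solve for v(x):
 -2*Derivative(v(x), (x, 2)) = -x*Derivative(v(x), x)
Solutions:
 v(x) = C1 + C2*erfi(x/2)


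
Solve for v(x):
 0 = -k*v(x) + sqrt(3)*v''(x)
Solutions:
 v(x) = C1*exp(-3^(3/4)*sqrt(k)*x/3) + C2*exp(3^(3/4)*sqrt(k)*x/3)


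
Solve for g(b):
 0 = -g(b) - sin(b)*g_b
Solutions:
 g(b) = C1*sqrt(cos(b) + 1)/sqrt(cos(b) - 1)


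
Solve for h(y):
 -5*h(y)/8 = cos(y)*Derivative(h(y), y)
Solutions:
 h(y) = C1*(sin(y) - 1)^(5/16)/(sin(y) + 1)^(5/16)


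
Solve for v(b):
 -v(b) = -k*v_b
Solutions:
 v(b) = C1*exp(b/k)


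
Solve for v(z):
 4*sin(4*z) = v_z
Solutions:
 v(z) = C1 - cos(4*z)


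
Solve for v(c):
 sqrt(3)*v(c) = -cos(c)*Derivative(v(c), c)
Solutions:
 v(c) = C1*(sin(c) - 1)^(sqrt(3)/2)/(sin(c) + 1)^(sqrt(3)/2)


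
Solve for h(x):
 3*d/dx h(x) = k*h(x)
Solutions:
 h(x) = C1*exp(k*x/3)


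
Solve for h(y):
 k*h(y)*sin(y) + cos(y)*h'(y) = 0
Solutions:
 h(y) = C1*exp(k*log(cos(y)))


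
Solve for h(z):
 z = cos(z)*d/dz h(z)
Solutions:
 h(z) = C1 + Integral(z/cos(z), z)


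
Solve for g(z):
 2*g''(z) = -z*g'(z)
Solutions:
 g(z) = C1 + C2*erf(z/2)


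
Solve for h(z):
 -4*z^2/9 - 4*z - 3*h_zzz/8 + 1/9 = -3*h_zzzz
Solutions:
 h(z) = C1 + C2*z + C3*z^2 + C4*exp(z/8) - 8*z^5/405 - 100*z^4/81 - 3196*z^3/81


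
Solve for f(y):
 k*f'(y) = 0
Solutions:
 f(y) = C1


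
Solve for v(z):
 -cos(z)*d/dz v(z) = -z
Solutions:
 v(z) = C1 + Integral(z/cos(z), z)


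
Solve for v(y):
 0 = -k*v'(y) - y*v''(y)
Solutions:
 v(y) = C1 + y^(1 - re(k))*(C2*sin(log(y)*Abs(im(k))) + C3*cos(log(y)*im(k)))


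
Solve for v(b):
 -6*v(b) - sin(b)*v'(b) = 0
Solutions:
 v(b) = C1*(cos(b)^3 + 3*cos(b)^2 + 3*cos(b) + 1)/(cos(b)^3 - 3*cos(b)^2 + 3*cos(b) - 1)


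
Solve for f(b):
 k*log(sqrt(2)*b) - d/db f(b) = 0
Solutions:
 f(b) = C1 + b*k*log(b) - b*k + b*k*log(2)/2


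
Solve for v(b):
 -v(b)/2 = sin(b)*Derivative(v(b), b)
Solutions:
 v(b) = C1*(cos(b) + 1)^(1/4)/(cos(b) - 1)^(1/4)


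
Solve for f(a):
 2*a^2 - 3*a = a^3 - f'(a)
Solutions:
 f(a) = C1 + a^4/4 - 2*a^3/3 + 3*a^2/2


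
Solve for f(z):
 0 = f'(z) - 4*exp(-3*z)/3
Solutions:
 f(z) = C1 - 4*exp(-3*z)/9


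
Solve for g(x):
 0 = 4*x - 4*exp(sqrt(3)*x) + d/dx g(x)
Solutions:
 g(x) = C1 - 2*x^2 + 4*sqrt(3)*exp(sqrt(3)*x)/3


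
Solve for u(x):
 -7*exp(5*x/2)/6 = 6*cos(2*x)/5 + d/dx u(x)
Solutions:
 u(x) = C1 - 7*exp(5*x/2)/15 - 3*sin(2*x)/5


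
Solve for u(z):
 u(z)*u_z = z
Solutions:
 u(z) = -sqrt(C1 + z^2)
 u(z) = sqrt(C1 + z^2)


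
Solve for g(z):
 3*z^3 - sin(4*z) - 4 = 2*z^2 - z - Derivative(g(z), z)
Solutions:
 g(z) = C1 - 3*z^4/4 + 2*z^3/3 - z^2/2 + 4*z - cos(4*z)/4


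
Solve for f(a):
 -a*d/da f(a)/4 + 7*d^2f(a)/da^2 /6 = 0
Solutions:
 f(a) = C1 + C2*erfi(sqrt(21)*a/14)


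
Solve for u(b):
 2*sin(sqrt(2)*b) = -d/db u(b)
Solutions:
 u(b) = C1 + sqrt(2)*cos(sqrt(2)*b)


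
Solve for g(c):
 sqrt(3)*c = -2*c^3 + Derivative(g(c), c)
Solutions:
 g(c) = C1 + c^4/2 + sqrt(3)*c^2/2


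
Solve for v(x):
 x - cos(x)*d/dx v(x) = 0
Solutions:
 v(x) = C1 + Integral(x/cos(x), x)


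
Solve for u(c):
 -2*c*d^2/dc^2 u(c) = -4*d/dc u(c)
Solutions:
 u(c) = C1 + C2*c^3


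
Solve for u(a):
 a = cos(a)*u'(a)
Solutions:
 u(a) = C1 + Integral(a/cos(a), a)


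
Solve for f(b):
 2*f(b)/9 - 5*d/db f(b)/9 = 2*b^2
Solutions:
 f(b) = C1*exp(2*b/5) + 9*b^2 + 45*b + 225/2


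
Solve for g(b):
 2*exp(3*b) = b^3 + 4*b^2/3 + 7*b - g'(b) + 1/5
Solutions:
 g(b) = C1 + b^4/4 + 4*b^3/9 + 7*b^2/2 + b/5 - 2*exp(3*b)/3


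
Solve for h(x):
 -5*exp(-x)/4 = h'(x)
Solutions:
 h(x) = C1 + 5*exp(-x)/4


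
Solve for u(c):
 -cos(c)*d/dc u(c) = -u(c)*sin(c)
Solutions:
 u(c) = C1/cos(c)


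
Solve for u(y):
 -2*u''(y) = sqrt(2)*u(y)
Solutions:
 u(y) = C1*sin(2^(3/4)*y/2) + C2*cos(2^(3/4)*y/2)


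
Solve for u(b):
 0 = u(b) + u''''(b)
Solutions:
 u(b) = (C1*sin(sqrt(2)*b/2) + C2*cos(sqrt(2)*b/2))*exp(-sqrt(2)*b/2) + (C3*sin(sqrt(2)*b/2) + C4*cos(sqrt(2)*b/2))*exp(sqrt(2)*b/2)


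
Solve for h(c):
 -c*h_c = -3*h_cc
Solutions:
 h(c) = C1 + C2*erfi(sqrt(6)*c/6)


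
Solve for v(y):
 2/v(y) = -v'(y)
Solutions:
 v(y) = -sqrt(C1 - 4*y)
 v(y) = sqrt(C1 - 4*y)


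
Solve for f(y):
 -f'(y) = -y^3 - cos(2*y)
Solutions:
 f(y) = C1 + y^4/4 + sin(2*y)/2


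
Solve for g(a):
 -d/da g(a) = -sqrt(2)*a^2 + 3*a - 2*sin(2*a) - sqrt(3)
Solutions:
 g(a) = C1 + sqrt(2)*a^3/3 - 3*a^2/2 + sqrt(3)*a - cos(2*a)


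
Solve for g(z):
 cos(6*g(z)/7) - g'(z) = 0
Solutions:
 -z - 7*log(sin(6*g(z)/7) - 1)/12 + 7*log(sin(6*g(z)/7) + 1)/12 = C1


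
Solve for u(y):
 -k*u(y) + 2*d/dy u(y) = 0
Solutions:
 u(y) = C1*exp(k*y/2)


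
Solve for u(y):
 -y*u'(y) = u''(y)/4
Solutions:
 u(y) = C1 + C2*erf(sqrt(2)*y)


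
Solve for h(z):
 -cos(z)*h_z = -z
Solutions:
 h(z) = C1 + Integral(z/cos(z), z)


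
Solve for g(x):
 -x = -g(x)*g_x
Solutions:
 g(x) = -sqrt(C1 + x^2)
 g(x) = sqrt(C1 + x^2)


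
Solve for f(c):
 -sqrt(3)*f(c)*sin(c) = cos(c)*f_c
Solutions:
 f(c) = C1*cos(c)^(sqrt(3))


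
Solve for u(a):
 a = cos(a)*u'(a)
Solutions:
 u(a) = C1 + Integral(a/cos(a), a)


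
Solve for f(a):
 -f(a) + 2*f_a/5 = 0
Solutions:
 f(a) = C1*exp(5*a/2)


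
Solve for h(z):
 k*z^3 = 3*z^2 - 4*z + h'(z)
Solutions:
 h(z) = C1 + k*z^4/4 - z^3 + 2*z^2


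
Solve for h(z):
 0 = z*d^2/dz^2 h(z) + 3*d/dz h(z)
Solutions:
 h(z) = C1 + C2/z^2


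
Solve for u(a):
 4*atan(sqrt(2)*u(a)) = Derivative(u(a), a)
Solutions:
 Integral(1/atan(sqrt(2)*_y), (_y, u(a))) = C1 + 4*a


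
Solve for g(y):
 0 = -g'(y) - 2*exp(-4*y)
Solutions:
 g(y) = C1 + exp(-4*y)/2


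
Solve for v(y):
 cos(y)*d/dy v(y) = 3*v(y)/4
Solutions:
 v(y) = C1*(sin(y) + 1)^(3/8)/(sin(y) - 1)^(3/8)


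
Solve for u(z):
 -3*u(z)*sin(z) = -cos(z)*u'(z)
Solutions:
 u(z) = C1/cos(z)^3


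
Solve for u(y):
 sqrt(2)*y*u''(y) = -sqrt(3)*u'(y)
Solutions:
 u(y) = C1 + C2*y^(1 - sqrt(6)/2)


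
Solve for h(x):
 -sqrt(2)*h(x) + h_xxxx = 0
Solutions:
 h(x) = C1*exp(-2^(1/8)*x) + C2*exp(2^(1/8)*x) + C3*sin(2^(1/8)*x) + C4*cos(2^(1/8)*x)


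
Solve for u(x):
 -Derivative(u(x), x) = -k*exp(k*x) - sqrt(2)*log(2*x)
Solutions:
 u(x) = C1 + sqrt(2)*x*log(x) + sqrt(2)*x*(-1 + log(2)) + exp(k*x)


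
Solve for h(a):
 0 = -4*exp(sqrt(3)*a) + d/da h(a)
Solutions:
 h(a) = C1 + 4*sqrt(3)*exp(sqrt(3)*a)/3


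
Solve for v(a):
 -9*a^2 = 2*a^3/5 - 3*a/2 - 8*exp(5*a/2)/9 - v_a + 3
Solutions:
 v(a) = C1 + a^4/10 + 3*a^3 - 3*a^2/4 + 3*a - 16*exp(5*a/2)/45


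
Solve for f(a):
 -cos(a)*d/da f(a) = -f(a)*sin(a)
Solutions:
 f(a) = C1/cos(a)


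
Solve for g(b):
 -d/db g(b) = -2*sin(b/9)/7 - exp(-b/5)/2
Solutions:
 g(b) = C1 - 18*cos(b/9)/7 - 5*exp(-b/5)/2


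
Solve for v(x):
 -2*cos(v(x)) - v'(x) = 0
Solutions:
 v(x) = pi - asin((C1 + exp(4*x))/(C1 - exp(4*x)))
 v(x) = asin((C1 + exp(4*x))/(C1 - exp(4*x)))


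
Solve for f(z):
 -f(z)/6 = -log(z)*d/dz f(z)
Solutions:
 f(z) = C1*exp(li(z)/6)


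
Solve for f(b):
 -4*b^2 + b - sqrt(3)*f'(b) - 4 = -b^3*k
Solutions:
 f(b) = C1 + sqrt(3)*b^4*k/12 - 4*sqrt(3)*b^3/9 + sqrt(3)*b^2/6 - 4*sqrt(3)*b/3


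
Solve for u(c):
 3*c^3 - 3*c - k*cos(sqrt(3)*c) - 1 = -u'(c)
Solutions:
 u(c) = C1 - 3*c^4/4 + 3*c^2/2 + c + sqrt(3)*k*sin(sqrt(3)*c)/3


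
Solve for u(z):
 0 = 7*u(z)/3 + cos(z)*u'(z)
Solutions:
 u(z) = C1*(sin(z) - 1)^(7/6)/(sin(z) + 1)^(7/6)


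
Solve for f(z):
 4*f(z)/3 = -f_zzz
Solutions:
 f(z) = C3*exp(-6^(2/3)*z/3) + (C1*sin(2^(2/3)*3^(1/6)*z/2) + C2*cos(2^(2/3)*3^(1/6)*z/2))*exp(6^(2/3)*z/6)


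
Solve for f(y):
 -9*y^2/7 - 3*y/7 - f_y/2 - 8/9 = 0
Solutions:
 f(y) = C1 - 6*y^3/7 - 3*y^2/7 - 16*y/9


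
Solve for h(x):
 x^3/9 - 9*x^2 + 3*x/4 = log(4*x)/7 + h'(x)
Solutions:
 h(x) = C1 + x^4/36 - 3*x^3 + 3*x^2/8 - x*log(x)/7 - 2*x*log(2)/7 + x/7


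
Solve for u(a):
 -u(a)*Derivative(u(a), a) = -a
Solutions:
 u(a) = -sqrt(C1 + a^2)
 u(a) = sqrt(C1 + a^2)


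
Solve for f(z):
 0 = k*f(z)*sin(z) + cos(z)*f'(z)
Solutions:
 f(z) = C1*exp(k*log(cos(z)))
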